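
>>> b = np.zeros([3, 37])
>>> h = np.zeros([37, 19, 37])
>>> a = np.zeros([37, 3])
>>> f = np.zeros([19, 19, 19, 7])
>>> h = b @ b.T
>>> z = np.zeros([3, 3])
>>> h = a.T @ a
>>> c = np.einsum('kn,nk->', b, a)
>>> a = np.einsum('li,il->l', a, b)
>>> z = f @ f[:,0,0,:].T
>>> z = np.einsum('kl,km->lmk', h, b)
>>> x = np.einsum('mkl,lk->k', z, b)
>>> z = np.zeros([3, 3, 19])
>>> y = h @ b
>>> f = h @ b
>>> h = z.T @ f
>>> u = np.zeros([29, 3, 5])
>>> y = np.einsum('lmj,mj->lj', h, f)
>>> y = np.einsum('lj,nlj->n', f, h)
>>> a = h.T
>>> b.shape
(3, 37)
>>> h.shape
(19, 3, 37)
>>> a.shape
(37, 3, 19)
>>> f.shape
(3, 37)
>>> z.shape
(3, 3, 19)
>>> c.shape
()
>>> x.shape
(37,)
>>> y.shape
(19,)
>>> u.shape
(29, 3, 5)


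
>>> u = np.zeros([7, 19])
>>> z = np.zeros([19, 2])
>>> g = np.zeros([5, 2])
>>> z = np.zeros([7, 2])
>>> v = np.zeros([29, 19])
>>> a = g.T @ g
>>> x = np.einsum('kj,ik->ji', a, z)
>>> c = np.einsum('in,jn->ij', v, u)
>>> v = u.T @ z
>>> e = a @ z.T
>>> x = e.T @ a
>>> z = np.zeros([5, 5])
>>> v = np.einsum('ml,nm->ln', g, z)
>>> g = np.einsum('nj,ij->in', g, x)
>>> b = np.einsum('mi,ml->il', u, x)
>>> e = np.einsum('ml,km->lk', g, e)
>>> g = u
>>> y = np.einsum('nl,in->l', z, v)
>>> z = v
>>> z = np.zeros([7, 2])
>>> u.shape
(7, 19)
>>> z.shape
(7, 2)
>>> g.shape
(7, 19)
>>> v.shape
(2, 5)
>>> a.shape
(2, 2)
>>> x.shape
(7, 2)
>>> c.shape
(29, 7)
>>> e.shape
(5, 2)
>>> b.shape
(19, 2)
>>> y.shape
(5,)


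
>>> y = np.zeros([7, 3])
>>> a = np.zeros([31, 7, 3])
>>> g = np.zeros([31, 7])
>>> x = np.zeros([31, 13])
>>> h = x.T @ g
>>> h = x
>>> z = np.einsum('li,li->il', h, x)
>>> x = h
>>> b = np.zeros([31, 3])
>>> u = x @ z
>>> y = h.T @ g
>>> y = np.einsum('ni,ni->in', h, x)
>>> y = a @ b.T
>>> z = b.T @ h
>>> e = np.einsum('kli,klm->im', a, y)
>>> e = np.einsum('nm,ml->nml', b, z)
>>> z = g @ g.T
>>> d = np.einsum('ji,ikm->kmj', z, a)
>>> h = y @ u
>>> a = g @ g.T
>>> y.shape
(31, 7, 31)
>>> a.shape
(31, 31)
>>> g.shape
(31, 7)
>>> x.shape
(31, 13)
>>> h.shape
(31, 7, 31)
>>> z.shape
(31, 31)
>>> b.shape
(31, 3)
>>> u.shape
(31, 31)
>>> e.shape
(31, 3, 13)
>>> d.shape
(7, 3, 31)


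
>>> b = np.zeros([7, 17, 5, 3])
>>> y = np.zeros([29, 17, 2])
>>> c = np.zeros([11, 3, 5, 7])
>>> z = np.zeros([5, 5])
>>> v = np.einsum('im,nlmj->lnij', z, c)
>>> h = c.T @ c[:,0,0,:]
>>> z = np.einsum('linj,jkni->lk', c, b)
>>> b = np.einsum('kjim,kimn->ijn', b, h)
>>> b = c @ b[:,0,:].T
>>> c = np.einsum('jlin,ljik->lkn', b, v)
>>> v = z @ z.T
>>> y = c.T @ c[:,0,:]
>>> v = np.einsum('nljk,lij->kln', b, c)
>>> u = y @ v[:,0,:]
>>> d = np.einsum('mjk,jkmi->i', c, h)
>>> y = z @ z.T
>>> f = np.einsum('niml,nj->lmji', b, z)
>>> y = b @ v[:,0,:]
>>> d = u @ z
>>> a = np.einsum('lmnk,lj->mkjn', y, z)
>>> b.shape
(11, 3, 5, 5)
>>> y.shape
(11, 3, 5, 11)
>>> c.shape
(3, 7, 5)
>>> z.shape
(11, 17)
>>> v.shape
(5, 3, 11)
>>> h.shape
(7, 5, 3, 7)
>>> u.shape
(5, 7, 11)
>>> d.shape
(5, 7, 17)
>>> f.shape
(5, 5, 17, 3)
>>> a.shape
(3, 11, 17, 5)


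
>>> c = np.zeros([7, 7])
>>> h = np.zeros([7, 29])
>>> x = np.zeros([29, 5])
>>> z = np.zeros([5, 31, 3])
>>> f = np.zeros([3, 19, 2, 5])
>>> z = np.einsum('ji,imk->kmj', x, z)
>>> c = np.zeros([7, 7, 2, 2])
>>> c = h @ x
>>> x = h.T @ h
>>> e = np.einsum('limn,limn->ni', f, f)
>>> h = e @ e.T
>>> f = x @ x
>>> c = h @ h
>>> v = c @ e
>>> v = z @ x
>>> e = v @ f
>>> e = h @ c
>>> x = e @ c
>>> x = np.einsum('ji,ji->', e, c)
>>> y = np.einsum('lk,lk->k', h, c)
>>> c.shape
(5, 5)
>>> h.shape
(5, 5)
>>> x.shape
()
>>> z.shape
(3, 31, 29)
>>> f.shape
(29, 29)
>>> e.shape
(5, 5)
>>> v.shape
(3, 31, 29)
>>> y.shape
(5,)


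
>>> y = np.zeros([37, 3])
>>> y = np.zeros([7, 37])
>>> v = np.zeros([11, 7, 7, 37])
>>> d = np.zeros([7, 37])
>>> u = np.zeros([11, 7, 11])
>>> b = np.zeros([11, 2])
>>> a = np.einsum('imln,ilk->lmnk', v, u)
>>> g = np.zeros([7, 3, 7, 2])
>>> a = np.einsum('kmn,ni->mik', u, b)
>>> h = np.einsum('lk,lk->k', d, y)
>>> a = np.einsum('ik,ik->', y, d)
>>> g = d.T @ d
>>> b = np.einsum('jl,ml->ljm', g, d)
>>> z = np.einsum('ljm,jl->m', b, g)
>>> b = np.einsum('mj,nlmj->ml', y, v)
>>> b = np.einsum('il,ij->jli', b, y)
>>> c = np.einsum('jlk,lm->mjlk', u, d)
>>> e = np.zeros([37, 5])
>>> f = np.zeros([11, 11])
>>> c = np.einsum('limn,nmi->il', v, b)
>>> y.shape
(7, 37)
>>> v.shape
(11, 7, 7, 37)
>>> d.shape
(7, 37)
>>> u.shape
(11, 7, 11)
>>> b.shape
(37, 7, 7)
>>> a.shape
()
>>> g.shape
(37, 37)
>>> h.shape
(37,)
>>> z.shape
(7,)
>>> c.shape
(7, 11)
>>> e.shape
(37, 5)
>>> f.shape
(11, 11)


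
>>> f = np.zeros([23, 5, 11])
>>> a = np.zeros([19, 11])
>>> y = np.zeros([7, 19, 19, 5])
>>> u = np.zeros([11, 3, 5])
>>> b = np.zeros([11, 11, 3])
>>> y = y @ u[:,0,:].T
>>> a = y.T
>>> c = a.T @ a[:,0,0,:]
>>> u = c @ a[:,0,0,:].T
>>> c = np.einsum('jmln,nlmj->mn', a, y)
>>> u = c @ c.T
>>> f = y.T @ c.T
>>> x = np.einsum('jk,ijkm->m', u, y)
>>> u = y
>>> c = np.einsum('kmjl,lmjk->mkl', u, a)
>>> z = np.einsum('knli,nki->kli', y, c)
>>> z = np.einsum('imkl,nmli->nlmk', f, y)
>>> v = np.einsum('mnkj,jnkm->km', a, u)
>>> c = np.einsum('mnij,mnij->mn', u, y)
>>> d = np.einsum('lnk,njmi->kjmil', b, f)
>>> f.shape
(11, 19, 19, 19)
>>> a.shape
(11, 19, 19, 7)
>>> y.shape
(7, 19, 19, 11)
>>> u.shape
(7, 19, 19, 11)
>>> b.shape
(11, 11, 3)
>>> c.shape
(7, 19)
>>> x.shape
(11,)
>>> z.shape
(7, 19, 19, 19)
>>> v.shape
(19, 11)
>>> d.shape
(3, 19, 19, 19, 11)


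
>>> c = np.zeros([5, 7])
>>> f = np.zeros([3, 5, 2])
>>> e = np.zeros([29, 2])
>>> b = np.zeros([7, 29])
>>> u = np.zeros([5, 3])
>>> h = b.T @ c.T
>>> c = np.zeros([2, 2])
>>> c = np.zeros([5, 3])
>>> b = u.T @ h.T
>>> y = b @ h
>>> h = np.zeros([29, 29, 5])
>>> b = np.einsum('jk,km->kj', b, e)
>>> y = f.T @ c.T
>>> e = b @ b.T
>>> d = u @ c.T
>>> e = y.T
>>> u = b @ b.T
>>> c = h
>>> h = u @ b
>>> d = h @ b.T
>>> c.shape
(29, 29, 5)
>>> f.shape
(3, 5, 2)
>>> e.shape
(5, 5, 2)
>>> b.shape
(29, 3)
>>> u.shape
(29, 29)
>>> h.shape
(29, 3)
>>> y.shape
(2, 5, 5)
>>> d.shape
(29, 29)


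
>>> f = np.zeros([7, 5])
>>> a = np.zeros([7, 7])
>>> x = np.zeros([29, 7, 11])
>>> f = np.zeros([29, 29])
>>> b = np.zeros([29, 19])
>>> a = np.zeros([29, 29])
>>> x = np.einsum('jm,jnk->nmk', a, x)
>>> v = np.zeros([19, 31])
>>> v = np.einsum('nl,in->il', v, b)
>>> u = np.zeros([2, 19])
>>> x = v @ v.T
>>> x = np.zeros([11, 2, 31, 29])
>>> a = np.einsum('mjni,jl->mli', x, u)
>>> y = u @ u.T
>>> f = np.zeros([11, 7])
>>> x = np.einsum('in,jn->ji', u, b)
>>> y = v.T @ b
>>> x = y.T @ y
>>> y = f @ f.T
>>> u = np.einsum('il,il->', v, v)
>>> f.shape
(11, 7)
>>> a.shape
(11, 19, 29)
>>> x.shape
(19, 19)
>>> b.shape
(29, 19)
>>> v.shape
(29, 31)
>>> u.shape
()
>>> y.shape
(11, 11)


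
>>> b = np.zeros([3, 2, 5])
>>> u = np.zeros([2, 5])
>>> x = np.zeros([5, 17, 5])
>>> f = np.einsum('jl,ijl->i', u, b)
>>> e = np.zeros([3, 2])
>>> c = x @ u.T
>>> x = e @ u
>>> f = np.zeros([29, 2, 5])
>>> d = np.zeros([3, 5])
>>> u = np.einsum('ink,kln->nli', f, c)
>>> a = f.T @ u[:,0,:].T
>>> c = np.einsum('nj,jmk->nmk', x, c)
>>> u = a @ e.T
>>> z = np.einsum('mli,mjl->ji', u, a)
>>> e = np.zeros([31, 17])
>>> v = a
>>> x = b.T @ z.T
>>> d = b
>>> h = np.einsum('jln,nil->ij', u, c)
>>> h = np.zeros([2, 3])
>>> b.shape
(3, 2, 5)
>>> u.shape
(5, 2, 3)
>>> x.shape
(5, 2, 2)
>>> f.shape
(29, 2, 5)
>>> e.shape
(31, 17)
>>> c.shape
(3, 17, 2)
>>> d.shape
(3, 2, 5)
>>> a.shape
(5, 2, 2)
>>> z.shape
(2, 3)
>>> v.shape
(5, 2, 2)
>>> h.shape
(2, 3)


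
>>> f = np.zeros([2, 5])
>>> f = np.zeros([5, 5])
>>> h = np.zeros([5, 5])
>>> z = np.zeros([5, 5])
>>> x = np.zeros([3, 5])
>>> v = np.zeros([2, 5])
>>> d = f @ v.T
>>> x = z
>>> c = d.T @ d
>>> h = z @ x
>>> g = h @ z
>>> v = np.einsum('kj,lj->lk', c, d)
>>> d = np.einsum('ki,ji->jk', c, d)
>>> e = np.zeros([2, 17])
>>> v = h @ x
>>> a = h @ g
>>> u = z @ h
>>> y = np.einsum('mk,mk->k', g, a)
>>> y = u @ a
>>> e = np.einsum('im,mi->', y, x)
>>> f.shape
(5, 5)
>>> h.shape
(5, 5)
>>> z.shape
(5, 5)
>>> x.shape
(5, 5)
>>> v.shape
(5, 5)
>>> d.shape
(5, 2)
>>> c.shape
(2, 2)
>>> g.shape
(5, 5)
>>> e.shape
()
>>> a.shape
(5, 5)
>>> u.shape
(5, 5)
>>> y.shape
(5, 5)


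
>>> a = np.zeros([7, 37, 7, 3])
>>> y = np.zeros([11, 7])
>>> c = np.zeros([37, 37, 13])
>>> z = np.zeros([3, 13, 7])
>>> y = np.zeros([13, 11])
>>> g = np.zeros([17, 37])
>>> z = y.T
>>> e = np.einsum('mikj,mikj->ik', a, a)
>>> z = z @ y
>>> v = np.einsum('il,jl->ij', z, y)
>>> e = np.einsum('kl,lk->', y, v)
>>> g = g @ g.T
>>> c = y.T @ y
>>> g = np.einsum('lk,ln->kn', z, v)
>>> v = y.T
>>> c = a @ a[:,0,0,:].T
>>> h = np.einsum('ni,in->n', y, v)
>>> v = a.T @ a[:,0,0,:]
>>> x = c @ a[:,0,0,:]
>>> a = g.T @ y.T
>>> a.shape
(13, 13)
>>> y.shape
(13, 11)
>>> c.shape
(7, 37, 7, 7)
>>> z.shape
(11, 11)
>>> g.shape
(11, 13)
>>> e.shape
()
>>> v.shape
(3, 7, 37, 3)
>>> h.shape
(13,)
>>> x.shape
(7, 37, 7, 3)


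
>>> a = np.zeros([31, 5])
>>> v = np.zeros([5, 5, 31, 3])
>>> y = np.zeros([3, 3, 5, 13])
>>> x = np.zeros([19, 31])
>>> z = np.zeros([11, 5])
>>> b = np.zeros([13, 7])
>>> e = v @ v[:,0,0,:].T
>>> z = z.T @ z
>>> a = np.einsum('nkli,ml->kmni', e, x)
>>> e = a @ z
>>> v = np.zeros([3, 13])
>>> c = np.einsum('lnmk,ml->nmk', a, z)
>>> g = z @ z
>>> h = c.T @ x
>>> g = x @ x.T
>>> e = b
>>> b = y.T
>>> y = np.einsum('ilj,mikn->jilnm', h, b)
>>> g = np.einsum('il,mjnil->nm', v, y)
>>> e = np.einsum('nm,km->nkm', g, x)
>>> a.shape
(5, 19, 5, 5)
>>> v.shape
(3, 13)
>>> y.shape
(31, 5, 5, 3, 13)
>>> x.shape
(19, 31)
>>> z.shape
(5, 5)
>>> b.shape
(13, 5, 3, 3)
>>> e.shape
(5, 19, 31)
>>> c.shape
(19, 5, 5)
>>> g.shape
(5, 31)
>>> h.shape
(5, 5, 31)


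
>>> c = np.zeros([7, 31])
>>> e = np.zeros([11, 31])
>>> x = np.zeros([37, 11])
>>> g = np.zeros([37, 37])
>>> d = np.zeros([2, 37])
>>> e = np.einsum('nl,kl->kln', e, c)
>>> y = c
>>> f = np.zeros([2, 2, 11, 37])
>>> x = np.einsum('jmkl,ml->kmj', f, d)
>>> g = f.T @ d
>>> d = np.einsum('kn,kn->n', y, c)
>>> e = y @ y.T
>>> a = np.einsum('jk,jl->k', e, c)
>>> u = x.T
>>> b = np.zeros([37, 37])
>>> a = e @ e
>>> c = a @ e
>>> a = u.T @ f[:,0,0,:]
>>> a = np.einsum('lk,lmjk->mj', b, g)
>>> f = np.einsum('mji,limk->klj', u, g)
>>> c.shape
(7, 7)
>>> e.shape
(7, 7)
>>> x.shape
(11, 2, 2)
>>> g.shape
(37, 11, 2, 37)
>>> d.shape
(31,)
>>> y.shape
(7, 31)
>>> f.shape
(37, 37, 2)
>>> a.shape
(11, 2)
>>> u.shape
(2, 2, 11)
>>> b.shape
(37, 37)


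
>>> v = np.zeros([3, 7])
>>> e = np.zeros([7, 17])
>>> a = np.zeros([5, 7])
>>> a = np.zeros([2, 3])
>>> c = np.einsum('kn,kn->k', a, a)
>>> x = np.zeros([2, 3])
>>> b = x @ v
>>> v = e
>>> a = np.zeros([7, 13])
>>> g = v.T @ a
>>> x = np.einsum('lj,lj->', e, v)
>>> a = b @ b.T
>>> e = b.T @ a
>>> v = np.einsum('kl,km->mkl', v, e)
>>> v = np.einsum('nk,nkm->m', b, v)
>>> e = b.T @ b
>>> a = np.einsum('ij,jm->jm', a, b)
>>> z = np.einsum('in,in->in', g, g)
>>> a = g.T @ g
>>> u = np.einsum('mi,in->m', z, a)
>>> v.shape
(17,)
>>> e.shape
(7, 7)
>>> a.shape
(13, 13)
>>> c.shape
(2,)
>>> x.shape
()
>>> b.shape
(2, 7)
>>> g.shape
(17, 13)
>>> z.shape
(17, 13)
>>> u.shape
(17,)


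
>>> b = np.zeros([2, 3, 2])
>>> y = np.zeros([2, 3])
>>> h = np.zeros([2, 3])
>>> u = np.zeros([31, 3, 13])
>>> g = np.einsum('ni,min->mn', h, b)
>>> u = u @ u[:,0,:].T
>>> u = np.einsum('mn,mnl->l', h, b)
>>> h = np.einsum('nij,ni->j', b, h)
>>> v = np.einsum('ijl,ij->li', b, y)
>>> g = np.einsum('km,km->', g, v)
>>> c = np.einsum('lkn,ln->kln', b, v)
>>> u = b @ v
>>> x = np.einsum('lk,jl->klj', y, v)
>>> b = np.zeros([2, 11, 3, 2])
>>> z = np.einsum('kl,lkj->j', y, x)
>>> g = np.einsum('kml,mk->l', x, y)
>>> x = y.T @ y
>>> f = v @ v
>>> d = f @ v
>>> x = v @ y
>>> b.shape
(2, 11, 3, 2)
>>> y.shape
(2, 3)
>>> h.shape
(2,)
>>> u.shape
(2, 3, 2)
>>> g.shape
(2,)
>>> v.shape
(2, 2)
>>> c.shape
(3, 2, 2)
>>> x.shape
(2, 3)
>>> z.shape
(2,)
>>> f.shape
(2, 2)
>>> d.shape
(2, 2)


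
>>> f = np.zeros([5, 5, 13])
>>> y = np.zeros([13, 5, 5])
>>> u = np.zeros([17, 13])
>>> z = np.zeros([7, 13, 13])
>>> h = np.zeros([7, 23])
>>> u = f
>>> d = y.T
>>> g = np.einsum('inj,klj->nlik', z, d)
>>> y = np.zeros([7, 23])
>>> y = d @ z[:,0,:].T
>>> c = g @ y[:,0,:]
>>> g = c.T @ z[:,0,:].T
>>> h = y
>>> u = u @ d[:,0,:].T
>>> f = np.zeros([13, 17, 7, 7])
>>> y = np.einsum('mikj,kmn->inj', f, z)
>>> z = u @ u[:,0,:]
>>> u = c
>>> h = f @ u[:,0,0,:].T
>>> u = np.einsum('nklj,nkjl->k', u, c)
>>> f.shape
(13, 17, 7, 7)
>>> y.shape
(17, 13, 7)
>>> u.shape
(5,)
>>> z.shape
(5, 5, 5)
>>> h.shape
(13, 17, 7, 13)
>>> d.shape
(5, 5, 13)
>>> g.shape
(7, 7, 5, 7)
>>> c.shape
(13, 5, 7, 7)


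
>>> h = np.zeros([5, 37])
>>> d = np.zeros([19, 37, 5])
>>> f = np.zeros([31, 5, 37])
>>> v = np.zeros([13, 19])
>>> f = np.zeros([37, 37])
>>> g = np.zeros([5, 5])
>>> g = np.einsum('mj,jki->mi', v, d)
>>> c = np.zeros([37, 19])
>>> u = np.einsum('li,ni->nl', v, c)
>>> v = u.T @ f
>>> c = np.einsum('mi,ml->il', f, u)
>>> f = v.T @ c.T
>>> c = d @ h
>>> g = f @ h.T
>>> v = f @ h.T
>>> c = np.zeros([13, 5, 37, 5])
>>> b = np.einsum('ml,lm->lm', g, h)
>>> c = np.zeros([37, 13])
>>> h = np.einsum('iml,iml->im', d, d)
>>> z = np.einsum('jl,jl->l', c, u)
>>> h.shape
(19, 37)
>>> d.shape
(19, 37, 5)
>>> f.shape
(37, 37)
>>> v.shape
(37, 5)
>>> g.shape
(37, 5)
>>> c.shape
(37, 13)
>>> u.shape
(37, 13)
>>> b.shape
(5, 37)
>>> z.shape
(13,)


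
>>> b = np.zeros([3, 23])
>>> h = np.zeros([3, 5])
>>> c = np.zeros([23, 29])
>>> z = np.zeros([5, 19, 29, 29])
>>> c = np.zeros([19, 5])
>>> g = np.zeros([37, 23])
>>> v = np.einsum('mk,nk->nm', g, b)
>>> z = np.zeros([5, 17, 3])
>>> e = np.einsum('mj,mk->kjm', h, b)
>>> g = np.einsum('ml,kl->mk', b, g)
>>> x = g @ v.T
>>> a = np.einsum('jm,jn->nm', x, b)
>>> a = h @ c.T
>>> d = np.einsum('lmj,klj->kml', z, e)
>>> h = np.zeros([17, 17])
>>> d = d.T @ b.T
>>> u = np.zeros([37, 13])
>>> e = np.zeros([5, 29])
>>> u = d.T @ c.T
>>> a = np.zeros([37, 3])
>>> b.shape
(3, 23)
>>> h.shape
(17, 17)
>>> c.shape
(19, 5)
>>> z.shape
(5, 17, 3)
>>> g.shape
(3, 37)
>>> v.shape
(3, 37)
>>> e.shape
(5, 29)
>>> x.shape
(3, 3)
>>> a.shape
(37, 3)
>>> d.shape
(5, 17, 3)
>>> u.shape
(3, 17, 19)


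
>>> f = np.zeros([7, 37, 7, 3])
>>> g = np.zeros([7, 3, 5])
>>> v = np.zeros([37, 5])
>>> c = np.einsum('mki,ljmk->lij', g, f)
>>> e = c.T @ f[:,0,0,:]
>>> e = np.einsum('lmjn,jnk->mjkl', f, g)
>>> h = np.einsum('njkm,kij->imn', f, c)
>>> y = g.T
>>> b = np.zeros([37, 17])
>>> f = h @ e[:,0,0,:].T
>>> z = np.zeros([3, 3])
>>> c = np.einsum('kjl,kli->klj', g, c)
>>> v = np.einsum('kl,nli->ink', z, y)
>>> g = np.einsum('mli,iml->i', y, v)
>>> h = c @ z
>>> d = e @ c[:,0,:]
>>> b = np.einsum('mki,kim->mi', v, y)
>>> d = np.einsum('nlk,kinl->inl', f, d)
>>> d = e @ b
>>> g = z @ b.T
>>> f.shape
(5, 3, 37)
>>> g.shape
(3, 7)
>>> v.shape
(7, 5, 3)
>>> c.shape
(7, 5, 3)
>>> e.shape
(37, 7, 5, 7)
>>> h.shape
(7, 5, 3)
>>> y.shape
(5, 3, 7)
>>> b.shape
(7, 3)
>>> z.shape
(3, 3)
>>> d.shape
(37, 7, 5, 3)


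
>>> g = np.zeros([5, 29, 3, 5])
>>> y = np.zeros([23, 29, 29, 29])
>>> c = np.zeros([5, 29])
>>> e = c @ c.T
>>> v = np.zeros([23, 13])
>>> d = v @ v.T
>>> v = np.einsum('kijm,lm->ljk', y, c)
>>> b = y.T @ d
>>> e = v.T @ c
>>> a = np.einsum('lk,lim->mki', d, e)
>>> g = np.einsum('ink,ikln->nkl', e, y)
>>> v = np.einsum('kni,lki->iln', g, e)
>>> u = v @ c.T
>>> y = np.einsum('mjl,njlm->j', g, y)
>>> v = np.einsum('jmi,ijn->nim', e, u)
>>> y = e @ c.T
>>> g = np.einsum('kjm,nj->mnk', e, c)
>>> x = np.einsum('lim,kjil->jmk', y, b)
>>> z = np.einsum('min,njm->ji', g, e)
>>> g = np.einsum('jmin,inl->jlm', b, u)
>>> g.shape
(29, 5, 29)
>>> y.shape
(23, 29, 5)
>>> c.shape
(5, 29)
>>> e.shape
(23, 29, 29)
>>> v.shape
(5, 29, 29)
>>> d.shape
(23, 23)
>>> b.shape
(29, 29, 29, 23)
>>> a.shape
(29, 23, 29)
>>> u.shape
(29, 23, 5)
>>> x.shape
(29, 5, 29)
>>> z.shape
(29, 5)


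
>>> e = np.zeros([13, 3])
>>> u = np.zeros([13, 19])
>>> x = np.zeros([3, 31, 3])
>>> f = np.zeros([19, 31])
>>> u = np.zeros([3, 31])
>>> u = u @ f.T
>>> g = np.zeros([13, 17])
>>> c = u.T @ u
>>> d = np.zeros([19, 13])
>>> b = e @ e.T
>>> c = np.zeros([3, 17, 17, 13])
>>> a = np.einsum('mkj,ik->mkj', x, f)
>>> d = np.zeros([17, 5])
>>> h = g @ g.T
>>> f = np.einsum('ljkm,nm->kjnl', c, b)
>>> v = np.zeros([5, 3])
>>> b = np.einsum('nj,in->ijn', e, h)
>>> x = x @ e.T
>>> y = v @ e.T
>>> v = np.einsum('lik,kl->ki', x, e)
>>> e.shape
(13, 3)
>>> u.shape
(3, 19)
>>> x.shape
(3, 31, 13)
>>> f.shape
(17, 17, 13, 3)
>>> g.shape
(13, 17)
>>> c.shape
(3, 17, 17, 13)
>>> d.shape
(17, 5)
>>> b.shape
(13, 3, 13)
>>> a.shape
(3, 31, 3)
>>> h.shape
(13, 13)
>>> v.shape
(13, 31)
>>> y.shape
(5, 13)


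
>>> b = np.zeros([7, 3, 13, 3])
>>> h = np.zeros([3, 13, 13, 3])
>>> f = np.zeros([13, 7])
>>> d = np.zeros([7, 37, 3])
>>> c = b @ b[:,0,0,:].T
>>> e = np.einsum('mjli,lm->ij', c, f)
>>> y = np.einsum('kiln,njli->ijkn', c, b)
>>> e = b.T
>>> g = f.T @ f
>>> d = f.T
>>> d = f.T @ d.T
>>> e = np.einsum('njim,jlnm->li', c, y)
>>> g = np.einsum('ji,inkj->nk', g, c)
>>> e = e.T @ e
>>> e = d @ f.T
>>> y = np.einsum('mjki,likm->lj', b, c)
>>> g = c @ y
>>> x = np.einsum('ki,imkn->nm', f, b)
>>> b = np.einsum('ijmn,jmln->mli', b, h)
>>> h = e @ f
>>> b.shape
(13, 13, 7)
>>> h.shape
(7, 7)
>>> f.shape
(13, 7)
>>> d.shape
(7, 7)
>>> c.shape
(7, 3, 13, 7)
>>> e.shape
(7, 13)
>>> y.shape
(7, 3)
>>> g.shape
(7, 3, 13, 3)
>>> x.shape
(3, 3)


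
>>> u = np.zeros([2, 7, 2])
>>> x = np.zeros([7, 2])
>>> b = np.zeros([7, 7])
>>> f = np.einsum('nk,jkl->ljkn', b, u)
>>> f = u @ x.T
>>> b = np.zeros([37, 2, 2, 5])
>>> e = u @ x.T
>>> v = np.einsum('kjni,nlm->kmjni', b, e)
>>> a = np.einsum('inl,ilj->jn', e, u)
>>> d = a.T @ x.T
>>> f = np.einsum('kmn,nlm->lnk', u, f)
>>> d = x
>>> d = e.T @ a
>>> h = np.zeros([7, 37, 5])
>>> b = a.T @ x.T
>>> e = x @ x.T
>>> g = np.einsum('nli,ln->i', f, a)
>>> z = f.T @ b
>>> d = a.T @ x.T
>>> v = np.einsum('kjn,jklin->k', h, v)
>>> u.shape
(2, 7, 2)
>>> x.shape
(7, 2)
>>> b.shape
(7, 7)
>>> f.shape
(7, 2, 2)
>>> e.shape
(7, 7)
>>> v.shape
(7,)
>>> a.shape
(2, 7)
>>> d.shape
(7, 7)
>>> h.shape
(7, 37, 5)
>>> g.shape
(2,)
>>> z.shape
(2, 2, 7)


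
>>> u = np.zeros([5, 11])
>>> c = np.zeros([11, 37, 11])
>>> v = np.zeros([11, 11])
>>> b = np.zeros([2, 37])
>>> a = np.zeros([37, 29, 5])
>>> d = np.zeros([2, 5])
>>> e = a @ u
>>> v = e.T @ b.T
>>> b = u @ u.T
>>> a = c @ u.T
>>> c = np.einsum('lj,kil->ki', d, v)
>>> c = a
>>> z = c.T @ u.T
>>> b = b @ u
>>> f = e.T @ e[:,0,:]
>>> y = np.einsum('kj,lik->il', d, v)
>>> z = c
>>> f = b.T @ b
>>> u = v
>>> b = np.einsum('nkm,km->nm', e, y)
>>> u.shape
(11, 29, 2)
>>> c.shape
(11, 37, 5)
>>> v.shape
(11, 29, 2)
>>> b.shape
(37, 11)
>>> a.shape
(11, 37, 5)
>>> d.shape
(2, 5)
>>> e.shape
(37, 29, 11)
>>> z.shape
(11, 37, 5)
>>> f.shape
(11, 11)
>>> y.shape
(29, 11)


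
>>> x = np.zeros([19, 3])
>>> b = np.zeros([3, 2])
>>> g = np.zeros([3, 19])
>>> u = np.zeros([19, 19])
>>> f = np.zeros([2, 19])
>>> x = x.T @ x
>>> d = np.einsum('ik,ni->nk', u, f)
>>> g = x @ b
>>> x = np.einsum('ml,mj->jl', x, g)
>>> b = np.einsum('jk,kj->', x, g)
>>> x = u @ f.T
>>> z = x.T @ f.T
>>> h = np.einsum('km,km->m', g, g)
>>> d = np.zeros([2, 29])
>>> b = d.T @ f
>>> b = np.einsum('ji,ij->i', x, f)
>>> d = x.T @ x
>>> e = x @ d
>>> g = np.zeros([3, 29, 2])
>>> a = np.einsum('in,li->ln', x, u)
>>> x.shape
(19, 2)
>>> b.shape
(2,)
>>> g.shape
(3, 29, 2)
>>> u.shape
(19, 19)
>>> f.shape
(2, 19)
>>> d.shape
(2, 2)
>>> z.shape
(2, 2)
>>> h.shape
(2,)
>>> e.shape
(19, 2)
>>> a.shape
(19, 2)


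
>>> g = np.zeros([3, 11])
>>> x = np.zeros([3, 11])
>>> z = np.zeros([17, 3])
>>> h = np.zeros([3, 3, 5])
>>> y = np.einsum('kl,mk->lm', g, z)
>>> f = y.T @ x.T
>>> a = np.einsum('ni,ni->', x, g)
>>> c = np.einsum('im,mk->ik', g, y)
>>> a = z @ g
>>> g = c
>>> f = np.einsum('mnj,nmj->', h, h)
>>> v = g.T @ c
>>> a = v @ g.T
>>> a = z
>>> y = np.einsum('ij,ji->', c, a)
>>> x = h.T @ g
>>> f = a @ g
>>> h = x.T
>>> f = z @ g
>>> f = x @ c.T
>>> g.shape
(3, 17)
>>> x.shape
(5, 3, 17)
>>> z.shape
(17, 3)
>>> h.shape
(17, 3, 5)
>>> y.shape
()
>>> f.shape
(5, 3, 3)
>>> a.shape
(17, 3)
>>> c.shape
(3, 17)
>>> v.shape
(17, 17)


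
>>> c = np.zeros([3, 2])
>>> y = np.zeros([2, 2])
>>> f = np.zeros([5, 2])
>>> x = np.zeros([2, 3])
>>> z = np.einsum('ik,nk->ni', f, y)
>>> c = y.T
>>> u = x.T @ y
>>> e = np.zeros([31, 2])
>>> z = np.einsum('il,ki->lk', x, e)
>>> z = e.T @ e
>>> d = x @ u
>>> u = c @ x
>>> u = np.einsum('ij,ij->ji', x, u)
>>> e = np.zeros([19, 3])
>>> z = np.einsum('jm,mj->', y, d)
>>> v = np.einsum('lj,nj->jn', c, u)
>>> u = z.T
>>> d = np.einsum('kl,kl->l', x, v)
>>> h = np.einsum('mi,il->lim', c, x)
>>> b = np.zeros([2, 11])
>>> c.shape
(2, 2)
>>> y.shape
(2, 2)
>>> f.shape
(5, 2)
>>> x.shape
(2, 3)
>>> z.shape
()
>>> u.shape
()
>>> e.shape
(19, 3)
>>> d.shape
(3,)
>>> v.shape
(2, 3)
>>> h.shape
(3, 2, 2)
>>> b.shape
(2, 11)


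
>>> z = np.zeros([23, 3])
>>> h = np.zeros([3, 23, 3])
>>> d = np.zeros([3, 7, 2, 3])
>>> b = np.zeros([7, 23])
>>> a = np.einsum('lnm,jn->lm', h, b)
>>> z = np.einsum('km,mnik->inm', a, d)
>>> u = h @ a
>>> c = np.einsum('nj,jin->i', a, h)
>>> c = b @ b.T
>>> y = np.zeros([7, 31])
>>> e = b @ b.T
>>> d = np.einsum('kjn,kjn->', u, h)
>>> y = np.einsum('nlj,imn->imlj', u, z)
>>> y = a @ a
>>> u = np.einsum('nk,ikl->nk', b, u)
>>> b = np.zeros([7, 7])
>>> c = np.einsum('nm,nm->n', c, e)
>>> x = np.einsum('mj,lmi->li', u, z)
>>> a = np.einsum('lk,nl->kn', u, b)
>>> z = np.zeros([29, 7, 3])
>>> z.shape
(29, 7, 3)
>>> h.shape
(3, 23, 3)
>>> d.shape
()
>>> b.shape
(7, 7)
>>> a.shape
(23, 7)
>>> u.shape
(7, 23)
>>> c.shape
(7,)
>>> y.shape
(3, 3)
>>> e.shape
(7, 7)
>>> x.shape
(2, 3)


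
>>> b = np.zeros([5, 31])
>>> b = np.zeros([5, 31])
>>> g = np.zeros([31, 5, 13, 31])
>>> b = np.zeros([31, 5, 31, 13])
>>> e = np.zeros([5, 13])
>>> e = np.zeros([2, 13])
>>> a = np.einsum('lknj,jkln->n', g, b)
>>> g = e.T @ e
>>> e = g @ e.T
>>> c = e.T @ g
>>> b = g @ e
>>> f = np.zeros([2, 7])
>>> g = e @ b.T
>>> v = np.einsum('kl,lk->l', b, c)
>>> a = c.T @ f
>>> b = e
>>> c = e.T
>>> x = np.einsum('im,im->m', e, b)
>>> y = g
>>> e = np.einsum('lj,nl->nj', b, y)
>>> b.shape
(13, 2)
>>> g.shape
(13, 13)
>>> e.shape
(13, 2)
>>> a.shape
(13, 7)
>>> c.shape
(2, 13)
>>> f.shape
(2, 7)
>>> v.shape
(2,)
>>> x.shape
(2,)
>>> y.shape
(13, 13)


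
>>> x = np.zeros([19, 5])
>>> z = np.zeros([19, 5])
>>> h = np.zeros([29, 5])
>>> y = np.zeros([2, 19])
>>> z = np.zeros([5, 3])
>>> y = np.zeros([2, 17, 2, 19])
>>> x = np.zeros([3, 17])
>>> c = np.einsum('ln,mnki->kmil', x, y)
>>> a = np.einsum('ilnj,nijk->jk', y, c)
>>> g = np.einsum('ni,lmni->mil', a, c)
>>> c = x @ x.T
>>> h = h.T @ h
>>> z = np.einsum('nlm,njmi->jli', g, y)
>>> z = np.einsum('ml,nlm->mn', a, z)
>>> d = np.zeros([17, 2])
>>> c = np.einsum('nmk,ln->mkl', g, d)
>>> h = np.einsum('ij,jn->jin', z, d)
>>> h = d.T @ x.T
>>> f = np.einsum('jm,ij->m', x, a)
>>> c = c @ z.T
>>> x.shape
(3, 17)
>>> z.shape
(19, 17)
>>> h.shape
(2, 3)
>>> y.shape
(2, 17, 2, 19)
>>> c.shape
(3, 2, 19)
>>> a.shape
(19, 3)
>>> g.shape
(2, 3, 2)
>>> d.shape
(17, 2)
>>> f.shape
(17,)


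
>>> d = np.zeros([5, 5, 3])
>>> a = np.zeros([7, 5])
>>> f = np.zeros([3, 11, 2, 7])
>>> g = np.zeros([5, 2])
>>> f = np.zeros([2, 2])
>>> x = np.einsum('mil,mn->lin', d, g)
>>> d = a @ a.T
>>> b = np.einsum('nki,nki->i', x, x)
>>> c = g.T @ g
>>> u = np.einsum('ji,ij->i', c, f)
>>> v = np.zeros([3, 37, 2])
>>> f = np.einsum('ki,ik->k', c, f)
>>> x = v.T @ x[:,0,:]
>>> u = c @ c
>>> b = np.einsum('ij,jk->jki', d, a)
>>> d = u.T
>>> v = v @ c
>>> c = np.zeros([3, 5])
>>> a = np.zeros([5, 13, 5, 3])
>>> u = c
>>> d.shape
(2, 2)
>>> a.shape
(5, 13, 5, 3)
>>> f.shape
(2,)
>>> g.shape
(5, 2)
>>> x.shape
(2, 37, 2)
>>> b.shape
(7, 5, 7)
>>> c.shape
(3, 5)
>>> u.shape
(3, 5)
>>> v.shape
(3, 37, 2)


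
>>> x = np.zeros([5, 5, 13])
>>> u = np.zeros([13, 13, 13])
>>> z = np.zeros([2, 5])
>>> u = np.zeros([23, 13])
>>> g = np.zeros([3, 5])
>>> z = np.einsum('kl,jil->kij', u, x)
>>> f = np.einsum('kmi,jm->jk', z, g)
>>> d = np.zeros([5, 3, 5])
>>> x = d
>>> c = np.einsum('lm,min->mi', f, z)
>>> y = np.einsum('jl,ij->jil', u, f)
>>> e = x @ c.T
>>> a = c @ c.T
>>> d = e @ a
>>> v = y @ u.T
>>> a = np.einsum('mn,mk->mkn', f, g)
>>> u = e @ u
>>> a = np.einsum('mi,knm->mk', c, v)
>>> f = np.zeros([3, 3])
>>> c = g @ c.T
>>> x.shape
(5, 3, 5)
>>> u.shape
(5, 3, 13)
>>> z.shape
(23, 5, 5)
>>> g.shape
(3, 5)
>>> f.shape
(3, 3)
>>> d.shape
(5, 3, 23)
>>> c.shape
(3, 23)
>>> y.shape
(23, 3, 13)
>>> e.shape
(5, 3, 23)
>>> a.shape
(23, 23)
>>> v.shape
(23, 3, 23)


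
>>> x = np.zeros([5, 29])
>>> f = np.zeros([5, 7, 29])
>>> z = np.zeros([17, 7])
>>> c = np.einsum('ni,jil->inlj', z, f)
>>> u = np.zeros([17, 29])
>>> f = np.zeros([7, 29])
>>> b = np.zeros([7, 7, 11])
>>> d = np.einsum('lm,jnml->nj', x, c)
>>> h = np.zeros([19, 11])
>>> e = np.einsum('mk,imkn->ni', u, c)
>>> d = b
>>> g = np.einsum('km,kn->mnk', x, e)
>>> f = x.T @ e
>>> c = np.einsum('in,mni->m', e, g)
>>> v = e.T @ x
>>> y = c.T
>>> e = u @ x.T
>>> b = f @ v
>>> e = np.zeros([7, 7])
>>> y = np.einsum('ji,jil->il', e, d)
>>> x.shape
(5, 29)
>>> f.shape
(29, 7)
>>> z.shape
(17, 7)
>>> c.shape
(29,)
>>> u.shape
(17, 29)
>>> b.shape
(29, 29)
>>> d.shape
(7, 7, 11)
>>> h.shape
(19, 11)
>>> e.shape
(7, 7)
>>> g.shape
(29, 7, 5)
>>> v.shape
(7, 29)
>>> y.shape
(7, 11)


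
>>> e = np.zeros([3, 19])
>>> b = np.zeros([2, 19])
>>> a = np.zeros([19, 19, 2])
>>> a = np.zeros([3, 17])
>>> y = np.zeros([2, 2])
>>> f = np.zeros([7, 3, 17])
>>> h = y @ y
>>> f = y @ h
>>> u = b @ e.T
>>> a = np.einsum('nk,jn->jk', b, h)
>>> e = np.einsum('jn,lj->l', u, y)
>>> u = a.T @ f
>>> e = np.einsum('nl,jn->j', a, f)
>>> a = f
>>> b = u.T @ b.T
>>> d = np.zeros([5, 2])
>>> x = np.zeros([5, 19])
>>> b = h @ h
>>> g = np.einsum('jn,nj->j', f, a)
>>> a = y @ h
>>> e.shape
(2,)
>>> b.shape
(2, 2)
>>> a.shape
(2, 2)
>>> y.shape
(2, 2)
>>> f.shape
(2, 2)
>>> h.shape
(2, 2)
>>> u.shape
(19, 2)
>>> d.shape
(5, 2)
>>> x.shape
(5, 19)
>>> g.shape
(2,)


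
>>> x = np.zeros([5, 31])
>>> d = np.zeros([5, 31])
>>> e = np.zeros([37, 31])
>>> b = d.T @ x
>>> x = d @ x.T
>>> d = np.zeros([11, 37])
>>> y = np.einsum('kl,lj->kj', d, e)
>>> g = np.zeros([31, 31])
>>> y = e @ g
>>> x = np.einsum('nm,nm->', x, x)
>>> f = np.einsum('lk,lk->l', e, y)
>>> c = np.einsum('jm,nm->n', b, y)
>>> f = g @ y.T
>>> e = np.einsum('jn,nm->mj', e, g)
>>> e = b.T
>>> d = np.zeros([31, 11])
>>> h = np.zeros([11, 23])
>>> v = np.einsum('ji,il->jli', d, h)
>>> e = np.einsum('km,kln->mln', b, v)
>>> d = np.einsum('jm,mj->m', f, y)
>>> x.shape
()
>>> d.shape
(37,)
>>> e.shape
(31, 23, 11)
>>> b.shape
(31, 31)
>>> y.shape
(37, 31)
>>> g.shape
(31, 31)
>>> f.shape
(31, 37)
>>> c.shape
(37,)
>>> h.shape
(11, 23)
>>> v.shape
(31, 23, 11)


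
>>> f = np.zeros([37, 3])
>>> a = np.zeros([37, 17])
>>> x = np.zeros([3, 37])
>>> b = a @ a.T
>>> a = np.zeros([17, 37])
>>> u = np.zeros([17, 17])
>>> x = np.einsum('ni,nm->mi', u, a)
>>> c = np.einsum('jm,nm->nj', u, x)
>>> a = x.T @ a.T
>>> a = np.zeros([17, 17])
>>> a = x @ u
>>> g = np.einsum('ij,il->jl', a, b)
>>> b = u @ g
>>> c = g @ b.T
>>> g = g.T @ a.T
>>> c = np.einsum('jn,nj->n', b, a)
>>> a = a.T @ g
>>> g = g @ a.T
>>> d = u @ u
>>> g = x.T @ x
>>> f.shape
(37, 3)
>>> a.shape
(17, 37)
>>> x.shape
(37, 17)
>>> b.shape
(17, 37)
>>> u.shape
(17, 17)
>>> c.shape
(37,)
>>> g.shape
(17, 17)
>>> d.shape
(17, 17)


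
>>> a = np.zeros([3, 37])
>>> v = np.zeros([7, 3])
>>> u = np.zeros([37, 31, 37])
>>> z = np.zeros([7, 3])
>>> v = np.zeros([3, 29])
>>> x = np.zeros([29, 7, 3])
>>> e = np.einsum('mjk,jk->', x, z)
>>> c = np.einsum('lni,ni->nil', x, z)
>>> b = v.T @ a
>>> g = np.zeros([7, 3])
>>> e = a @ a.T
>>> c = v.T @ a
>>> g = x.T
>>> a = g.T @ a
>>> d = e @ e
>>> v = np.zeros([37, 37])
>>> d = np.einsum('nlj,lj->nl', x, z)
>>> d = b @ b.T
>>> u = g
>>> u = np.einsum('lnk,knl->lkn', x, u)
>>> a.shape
(29, 7, 37)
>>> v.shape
(37, 37)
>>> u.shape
(29, 3, 7)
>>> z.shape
(7, 3)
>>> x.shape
(29, 7, 3)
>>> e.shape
(3, 3)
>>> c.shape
(29, 37)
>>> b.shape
(29, 37)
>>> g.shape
(3, 7, 29)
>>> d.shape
(29, 29)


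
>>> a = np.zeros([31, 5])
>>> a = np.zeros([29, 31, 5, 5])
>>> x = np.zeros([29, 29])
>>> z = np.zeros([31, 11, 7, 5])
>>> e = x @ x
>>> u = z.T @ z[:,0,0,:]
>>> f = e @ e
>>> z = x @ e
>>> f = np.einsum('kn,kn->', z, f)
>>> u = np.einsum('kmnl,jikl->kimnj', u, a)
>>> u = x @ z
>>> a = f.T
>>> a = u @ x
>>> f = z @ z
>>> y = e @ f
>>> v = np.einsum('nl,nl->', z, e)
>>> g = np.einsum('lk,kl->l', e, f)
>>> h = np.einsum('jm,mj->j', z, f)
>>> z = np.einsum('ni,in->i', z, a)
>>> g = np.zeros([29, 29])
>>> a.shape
(29, 29)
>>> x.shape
(29, 29)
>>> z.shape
(29,)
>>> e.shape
(29, 29)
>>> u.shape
(29, 29)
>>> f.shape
(29, 29)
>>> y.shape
(29, 29)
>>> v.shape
()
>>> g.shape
(29, 29)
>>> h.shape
(29,)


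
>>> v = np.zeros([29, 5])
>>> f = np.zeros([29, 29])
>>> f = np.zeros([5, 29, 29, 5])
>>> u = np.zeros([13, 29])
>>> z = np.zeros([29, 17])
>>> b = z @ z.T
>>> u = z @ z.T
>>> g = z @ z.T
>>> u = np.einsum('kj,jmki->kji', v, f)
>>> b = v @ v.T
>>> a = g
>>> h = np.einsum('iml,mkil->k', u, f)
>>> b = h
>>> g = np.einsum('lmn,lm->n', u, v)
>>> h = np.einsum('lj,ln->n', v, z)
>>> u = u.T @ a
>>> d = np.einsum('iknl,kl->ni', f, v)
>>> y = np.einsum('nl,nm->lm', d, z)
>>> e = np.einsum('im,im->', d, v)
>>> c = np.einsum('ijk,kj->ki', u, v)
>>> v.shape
(29, 5)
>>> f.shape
(5, 29, 29, 5)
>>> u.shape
(5, 5, 29)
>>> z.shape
(29, 17)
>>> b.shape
(29,)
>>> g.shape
(5,)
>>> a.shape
(29, 29)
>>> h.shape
(17,)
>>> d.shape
(29, 5)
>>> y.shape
(5, 17)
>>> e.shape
()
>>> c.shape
(29, 5)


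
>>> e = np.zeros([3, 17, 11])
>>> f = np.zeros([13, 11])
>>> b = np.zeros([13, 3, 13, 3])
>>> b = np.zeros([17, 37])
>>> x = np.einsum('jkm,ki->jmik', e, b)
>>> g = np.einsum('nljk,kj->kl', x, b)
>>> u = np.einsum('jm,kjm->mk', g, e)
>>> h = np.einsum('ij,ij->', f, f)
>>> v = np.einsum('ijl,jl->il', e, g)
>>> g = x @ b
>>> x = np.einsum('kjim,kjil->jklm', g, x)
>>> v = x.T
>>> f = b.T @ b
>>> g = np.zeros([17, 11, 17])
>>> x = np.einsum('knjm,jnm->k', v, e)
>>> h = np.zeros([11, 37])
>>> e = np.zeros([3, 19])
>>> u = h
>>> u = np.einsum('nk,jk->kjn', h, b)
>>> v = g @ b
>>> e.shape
(3, 19)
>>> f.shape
(37, 37)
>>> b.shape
(17, 37)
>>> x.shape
(37,)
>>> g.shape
(17, 11, 17)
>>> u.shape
(37, 17, 11)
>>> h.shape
(11, 37)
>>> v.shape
(17, 11, 37)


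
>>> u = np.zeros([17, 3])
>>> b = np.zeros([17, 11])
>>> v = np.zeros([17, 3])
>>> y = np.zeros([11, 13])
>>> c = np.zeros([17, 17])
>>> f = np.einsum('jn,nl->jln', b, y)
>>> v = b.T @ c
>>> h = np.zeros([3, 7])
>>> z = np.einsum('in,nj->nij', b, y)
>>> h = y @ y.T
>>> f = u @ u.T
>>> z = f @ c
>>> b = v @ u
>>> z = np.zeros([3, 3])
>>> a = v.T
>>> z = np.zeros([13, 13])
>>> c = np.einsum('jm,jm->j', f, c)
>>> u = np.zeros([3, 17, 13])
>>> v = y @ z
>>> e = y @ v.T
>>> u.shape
(3, 17, 13)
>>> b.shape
(11, 3)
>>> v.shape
(11, 13)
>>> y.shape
(11, 13)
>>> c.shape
(17,)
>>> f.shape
(17, 17)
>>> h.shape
(11, 11)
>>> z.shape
(13, 13)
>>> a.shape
(17, 11)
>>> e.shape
(11, 11)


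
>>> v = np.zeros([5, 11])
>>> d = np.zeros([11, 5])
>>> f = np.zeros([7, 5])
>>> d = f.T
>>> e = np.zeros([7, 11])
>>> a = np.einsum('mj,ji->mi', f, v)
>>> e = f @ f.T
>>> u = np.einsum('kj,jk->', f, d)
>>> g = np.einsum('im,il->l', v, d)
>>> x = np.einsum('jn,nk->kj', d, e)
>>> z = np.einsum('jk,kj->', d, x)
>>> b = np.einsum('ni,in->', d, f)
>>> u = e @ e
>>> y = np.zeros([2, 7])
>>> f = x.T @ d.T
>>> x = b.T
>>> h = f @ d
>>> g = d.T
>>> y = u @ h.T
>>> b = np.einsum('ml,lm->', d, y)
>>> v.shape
(5, 11)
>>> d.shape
(5, 7)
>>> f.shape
(5, 5)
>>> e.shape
(7, 7)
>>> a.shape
(7, 11)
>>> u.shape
(7, 7)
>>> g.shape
(7, 5)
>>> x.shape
()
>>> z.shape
()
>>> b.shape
()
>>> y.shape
(7, 5)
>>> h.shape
(5, 7)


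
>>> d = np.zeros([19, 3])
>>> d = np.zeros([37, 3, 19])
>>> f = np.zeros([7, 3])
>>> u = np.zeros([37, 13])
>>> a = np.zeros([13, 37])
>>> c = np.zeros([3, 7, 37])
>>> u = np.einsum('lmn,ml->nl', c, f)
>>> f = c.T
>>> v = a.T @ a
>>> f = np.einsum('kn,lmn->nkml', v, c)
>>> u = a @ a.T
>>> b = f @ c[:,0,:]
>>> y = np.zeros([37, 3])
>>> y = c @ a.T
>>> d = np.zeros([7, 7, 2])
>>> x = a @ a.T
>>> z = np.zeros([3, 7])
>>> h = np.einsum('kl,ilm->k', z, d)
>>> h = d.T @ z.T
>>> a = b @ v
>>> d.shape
(7, 7, 2)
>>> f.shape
(37, 37, 7, 3)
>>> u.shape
(13, 13)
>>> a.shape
(37, 37, 7, 37)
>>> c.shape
(3, 7, 37)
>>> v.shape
(37, 37)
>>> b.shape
(37, 37, 7, 37)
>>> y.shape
(3, 7, 13)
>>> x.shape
(13, 13)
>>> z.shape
(3, 7)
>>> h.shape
(2, 7, 3)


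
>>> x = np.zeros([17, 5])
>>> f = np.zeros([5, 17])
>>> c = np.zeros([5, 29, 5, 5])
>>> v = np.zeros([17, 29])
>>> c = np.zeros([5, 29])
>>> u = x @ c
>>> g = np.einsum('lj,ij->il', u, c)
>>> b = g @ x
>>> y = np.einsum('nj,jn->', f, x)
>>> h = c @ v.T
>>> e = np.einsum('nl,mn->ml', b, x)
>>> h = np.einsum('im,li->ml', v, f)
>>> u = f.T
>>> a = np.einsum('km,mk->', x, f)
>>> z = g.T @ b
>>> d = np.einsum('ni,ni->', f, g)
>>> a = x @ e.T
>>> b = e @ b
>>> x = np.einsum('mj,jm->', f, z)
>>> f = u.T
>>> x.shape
()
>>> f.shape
(5, 17)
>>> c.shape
(5, 29)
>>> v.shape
(17, 29)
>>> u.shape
(17, 5)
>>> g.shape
(5, 17)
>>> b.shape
(17, 5)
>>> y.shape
()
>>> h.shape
(29, 5)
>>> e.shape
(17, 5)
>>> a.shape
(17, 17)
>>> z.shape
(17, 5)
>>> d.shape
()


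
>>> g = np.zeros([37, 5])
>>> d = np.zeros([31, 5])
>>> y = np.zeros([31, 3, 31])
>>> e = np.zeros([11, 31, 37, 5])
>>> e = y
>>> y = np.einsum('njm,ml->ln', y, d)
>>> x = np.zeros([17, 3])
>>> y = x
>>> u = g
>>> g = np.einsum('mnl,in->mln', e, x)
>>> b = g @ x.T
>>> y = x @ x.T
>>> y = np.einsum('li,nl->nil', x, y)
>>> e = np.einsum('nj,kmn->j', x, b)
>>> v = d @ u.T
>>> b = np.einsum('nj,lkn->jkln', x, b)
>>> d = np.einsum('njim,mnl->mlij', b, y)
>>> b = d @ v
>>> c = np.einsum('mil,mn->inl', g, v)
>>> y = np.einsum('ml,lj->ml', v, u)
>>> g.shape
(31, 31, 3)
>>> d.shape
(17, 17, 31, 31)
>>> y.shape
(31, 37)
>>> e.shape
(3,)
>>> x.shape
(17, 3)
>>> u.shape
(37, 5)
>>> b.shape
(17, 17, 31, 37)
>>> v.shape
(31, 37)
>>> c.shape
(31, 37, 3)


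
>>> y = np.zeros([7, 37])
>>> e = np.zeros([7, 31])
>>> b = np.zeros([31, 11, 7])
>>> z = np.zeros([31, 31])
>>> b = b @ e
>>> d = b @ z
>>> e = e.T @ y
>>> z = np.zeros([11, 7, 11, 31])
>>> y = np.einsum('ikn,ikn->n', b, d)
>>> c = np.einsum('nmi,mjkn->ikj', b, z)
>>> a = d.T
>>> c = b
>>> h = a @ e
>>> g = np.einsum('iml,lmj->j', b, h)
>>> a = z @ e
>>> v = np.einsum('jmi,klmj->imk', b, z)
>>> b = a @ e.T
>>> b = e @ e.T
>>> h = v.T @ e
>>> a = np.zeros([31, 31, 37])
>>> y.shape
(31,)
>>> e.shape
(31, 37)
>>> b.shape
(31, 31)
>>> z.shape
(11, 7, 11, 31)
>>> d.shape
(31, 11, 31)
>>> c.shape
(31, 11, 31)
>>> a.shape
(31, 31, 37)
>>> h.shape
(11, 11, 37)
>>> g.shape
(37,)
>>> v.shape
(31, 11, 11)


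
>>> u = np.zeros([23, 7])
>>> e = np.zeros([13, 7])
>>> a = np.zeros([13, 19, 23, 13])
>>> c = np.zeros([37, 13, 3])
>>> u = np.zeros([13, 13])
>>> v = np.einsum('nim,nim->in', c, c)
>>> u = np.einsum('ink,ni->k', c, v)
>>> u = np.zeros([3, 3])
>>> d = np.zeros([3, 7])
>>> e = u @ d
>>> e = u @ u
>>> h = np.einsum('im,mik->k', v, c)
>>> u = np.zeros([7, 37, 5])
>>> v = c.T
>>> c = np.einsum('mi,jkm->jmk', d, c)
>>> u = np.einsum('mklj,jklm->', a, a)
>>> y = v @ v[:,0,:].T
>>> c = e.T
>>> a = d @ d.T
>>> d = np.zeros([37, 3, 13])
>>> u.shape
()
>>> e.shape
(3, 3)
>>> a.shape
(3, 3)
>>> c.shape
(3, 3)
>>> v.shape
(3, 13, 37)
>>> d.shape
(37, 3, 13)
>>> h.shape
(3,)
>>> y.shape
(3, 13, 3)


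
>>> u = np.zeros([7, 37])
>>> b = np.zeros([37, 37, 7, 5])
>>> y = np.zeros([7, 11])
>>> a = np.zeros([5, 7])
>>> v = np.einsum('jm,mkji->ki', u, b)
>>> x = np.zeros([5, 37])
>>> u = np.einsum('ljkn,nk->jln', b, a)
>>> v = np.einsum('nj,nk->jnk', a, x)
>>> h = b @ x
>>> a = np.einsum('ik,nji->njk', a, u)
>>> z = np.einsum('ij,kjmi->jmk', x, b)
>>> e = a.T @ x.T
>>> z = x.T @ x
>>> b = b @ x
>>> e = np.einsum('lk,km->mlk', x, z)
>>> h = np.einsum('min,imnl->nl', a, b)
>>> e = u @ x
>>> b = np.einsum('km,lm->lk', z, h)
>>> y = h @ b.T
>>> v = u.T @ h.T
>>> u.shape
(37, 37, 5)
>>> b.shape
(7, 37)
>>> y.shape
(7, 7)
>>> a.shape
(37, 37, 7)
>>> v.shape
(5, 37, 7)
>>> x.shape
(5, 37)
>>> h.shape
(7, 37)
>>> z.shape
(37, 37)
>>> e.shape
(37, 37, 37)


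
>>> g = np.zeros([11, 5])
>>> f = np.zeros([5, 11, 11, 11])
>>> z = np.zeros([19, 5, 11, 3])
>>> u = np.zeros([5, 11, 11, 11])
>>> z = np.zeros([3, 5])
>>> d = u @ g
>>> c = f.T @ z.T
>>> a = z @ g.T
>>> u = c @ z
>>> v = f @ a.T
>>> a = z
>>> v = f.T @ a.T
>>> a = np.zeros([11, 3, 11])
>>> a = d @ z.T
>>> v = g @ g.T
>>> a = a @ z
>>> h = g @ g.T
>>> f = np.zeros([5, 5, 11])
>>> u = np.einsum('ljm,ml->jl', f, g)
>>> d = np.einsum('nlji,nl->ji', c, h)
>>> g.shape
(11, 5)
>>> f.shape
(5, 5, 11)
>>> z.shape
(3, 5)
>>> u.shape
(5, 5)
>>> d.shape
(11, 3)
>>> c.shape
(11, 11, 11, 3)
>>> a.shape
(5, 11, 11, 5)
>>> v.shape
(11, 11)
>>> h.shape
(11, 11)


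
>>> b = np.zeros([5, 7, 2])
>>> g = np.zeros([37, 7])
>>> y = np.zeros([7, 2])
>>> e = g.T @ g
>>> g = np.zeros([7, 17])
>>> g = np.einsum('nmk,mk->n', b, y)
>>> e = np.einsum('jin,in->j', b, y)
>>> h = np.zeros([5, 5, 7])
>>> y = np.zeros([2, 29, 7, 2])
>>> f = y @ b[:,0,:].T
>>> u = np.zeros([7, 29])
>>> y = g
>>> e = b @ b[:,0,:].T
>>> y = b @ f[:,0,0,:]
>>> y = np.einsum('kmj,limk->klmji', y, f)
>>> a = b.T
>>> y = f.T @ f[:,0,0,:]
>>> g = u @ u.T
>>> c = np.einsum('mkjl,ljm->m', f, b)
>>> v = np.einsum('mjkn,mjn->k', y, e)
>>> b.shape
(5, 7, 2)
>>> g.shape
(7, 7)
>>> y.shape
(5, 7, 29, 5)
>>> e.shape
(5, 7, 5)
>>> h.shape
(5, 5, 7)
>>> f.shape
(2, 29, 7, 5)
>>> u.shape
(7, 29)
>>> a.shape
(2, 7, 5)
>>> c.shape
(2,)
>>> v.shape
(29,)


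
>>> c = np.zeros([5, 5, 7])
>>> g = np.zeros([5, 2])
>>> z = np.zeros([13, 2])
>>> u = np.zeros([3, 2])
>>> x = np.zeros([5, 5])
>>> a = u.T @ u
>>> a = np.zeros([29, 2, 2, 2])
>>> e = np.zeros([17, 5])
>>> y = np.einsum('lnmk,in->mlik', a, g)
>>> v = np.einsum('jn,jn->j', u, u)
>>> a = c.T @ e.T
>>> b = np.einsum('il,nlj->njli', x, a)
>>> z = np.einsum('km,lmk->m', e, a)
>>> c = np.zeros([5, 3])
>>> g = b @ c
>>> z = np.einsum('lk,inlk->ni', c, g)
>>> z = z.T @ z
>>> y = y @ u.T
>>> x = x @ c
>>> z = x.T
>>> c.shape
(5, 3)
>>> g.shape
(7, 17, 5, 3)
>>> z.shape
(3, 5)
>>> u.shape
(3, 2)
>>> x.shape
(5, 3)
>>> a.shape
(7, 5, 17)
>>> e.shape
(17, 5)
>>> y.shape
(2, 29, 5, 3)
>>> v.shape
(3,)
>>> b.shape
(7, 17, 5, 5)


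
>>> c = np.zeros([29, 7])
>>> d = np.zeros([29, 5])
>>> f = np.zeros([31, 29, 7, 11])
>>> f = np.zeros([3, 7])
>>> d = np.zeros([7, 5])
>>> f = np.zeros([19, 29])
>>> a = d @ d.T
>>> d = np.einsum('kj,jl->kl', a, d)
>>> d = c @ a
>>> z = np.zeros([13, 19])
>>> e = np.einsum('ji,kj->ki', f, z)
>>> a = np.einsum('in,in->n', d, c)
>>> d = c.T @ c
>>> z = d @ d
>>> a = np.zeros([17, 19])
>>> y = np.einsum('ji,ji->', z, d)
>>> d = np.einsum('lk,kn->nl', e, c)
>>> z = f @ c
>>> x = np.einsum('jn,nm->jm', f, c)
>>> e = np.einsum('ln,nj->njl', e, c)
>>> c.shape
(29, 7)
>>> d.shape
(7, 13)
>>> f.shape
(19, 29)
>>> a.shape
(17, 19)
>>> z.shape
(19, 7)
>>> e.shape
(29, 7, 13)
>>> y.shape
()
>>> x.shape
(19, 7)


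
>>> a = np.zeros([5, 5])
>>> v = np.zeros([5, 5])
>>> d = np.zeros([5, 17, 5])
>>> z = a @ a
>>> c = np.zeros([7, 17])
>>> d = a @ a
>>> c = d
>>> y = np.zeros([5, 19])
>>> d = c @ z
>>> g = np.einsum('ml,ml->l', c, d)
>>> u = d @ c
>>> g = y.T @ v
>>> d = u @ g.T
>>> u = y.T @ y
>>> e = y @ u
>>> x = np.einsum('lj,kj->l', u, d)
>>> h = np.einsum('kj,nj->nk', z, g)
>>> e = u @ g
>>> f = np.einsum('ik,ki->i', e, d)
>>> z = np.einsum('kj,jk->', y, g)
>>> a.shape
(5, 5)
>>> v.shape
(5, 5)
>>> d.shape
(5, 19)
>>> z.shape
()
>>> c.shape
(5, 5)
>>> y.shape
(5, 19)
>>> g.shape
(19, 5)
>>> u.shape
(19, 19)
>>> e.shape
(19, 5)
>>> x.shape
(19,)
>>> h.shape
(19, 5)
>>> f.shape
(19,)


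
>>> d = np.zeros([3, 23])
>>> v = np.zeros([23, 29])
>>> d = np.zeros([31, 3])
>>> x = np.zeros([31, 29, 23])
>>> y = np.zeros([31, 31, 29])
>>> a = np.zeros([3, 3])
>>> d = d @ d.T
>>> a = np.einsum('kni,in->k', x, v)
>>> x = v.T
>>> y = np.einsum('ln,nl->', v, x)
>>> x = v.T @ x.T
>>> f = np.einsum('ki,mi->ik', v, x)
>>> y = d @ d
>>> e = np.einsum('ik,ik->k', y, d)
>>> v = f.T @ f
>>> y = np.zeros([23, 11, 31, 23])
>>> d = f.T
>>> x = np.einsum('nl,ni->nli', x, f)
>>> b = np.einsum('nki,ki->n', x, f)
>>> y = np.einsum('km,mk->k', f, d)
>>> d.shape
(23, 29)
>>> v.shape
(23, 23)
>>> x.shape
(29, 29, 23)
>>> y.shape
(29,)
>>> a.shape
(31,)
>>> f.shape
(29, 23)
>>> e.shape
(31,)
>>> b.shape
(29,)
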